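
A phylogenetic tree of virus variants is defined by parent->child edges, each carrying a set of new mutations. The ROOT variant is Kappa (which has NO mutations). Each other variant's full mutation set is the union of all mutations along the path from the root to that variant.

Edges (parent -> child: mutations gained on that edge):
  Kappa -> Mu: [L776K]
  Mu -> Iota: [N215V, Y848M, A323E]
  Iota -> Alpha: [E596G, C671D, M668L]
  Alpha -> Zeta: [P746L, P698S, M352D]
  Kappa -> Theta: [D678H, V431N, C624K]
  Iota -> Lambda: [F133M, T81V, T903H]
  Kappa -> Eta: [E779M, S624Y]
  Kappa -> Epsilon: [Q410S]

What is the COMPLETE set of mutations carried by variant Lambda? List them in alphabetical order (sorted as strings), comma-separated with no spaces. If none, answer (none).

Answer: A323E,F133M,L776K,N215V,T81V,T903H,Y848M

Derivation:
At Kappa: gained [] -> total []
At Mu: gained ['L776K'] -> total ['L776K']
At Iota: gained ['N215V', 'Y848M', 'A323E'] -> total ['A323E', 'L776K', 'N215V', 'Y848M']
At Lambda: gained ['F133M', 'T81V', 'T903H'] -> total ['A323E', 'F133M', 'L776K', 'N215V', 'T81V', 'T903H', 'Y848M']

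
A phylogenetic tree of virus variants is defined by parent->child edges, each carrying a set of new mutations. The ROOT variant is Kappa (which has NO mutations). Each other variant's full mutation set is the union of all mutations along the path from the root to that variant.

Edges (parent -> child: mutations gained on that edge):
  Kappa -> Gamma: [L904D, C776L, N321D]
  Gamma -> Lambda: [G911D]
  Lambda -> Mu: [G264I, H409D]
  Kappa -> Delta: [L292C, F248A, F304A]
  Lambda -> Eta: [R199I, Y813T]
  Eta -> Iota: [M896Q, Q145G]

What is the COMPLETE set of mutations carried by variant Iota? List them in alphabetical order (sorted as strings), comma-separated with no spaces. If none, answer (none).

Answer: C776L,G911D,L904D,M896Q,N321D,Q145G,R199I,Y813T

Derivation:
At Kappa: gained [] -> total []
At Gamma: gained ['L904D', 'C776L', 'N321D'] -> total ['C776L', 'L904D', 'N321D']
At Lambda: gained ['G911D'] -> total ['C776L', 'G911D', 'L904D', 'N321D']
At Eta: gained ['R199I', 'Y813T'] -> total ['C776L', 'G911D', 'L904D', 'N321D', 'R199I', 'Y813T']
At Iota: gained ['M896Q', 'Q145G'] -> total ['C776L', 'G911D', 'L904D', 'M896Q', 'N321D', 'Q145G', 'R199I', 'Y813T']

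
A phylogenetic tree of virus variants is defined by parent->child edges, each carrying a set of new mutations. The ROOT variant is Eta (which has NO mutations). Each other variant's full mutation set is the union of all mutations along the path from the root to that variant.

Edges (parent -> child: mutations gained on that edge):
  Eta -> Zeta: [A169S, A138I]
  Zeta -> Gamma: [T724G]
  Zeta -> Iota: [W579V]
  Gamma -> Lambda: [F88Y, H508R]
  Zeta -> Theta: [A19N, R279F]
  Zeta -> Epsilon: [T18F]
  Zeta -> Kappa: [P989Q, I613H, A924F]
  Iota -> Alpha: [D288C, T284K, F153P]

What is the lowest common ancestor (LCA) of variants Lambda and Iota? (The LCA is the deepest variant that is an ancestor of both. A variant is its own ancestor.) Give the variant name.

Path from root to Lambda: Eta -> Zeta -> Gamma -> Lambda
  ancestors of Lambda: {Eta, Zeta, Gamma, Lambda}
Path from root to Iota: Eta -> Zeta -> Iota
  ancestors of Iota: {Eta, Zeta, Iota}
Common ancestors: {Eta, Zeta}
Walk up from Iota: Iota (not in ancestors of Lambda), Zeta (in ancestors of Lambda), Eta (in ancestors of Lambda)
Deepest common ancestor (LCA) = Zeta

Answer: Zeta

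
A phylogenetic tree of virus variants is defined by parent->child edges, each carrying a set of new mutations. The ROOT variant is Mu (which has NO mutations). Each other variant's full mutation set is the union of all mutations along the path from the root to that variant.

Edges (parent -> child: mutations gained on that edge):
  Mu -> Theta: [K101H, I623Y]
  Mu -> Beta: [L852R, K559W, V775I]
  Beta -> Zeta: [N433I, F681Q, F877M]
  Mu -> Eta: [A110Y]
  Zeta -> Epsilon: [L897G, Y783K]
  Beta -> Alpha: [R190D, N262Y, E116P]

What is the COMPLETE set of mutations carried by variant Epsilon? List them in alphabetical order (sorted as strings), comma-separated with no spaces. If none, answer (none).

At Mu: gained [] -> total []
At Beta: gained ['L852R', 'K559W', 'V775I'] -> total ['K559W', 'L852R', 'V775I']
At Zeta: gained ['N433I', 'F681Q', 'F877M'] -> total ['F681Q', 'F877M', 'K559W', 'L852R', 'N433I', 'V775I']
At Epsilon: gained ['L897G', 'Y783K'] -> total ['F681Q', 'F877M', 'K559W', 'L852R', 'L897G', 'N433I', 'V775I', 'Y783K']

Answer: F681Q,F877M,K559W,L852R,L897G,N433I,V775I,Y783K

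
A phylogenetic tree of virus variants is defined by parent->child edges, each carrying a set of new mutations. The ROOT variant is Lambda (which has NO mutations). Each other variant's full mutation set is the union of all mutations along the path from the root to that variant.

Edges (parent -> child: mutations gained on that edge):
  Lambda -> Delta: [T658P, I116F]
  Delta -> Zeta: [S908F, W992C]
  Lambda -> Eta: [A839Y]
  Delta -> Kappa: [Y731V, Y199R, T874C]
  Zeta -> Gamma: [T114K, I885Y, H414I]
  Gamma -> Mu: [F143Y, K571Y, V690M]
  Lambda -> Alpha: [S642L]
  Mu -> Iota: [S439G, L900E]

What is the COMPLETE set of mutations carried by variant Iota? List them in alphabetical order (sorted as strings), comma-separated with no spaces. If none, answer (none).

At Lambda: gained [] -> total []
At Delta: gained ['T658P', 'I116F'] -> total ['I116F', 'T658P']
At Zeta: gained ['S908F', 'W992C'] -> total ['I116F', 'S908F', 'T658P', 'W992C']
At Gamma: gained ['T114K', 'I885Y', 'H414I'] -> total ['H414I', 'I116F', 'I885Y', 'S908F', 'T114K', 'T658P', 'W992C']
At Mu: gained ['F143Y', 'K571Y', 'V690M'] -> total ['F143Y', 'H414I', 'I116F', 'I885Y', 'K571Y', 'S908F', 'T114K', 'T658P', 'V690M', 'W992C']
At Iota: gained ['S439G', 'L900E'] -> total ['F143Y', 'H414I', 'I116F', 'I885Y', 'K571Y', 'L900E', 'S439G', 'S908F', 'T114K', 'T658P', 'V690M', 'W992C']

Answer: F143Y,H414I,I116F,I885Y,K571Y,L900E,S439G,S908F,T114K,T658P,V690M,W992C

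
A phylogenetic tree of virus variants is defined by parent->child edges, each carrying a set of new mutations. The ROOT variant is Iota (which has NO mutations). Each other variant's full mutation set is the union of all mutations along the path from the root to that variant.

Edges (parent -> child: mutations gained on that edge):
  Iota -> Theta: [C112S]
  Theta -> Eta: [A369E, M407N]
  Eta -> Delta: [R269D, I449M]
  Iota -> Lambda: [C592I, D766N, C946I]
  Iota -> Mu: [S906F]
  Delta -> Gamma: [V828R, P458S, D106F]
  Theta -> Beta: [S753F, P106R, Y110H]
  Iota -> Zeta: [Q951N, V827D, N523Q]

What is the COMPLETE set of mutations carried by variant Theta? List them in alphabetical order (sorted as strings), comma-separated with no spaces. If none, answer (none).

At Iota: gained [] -> total []
At Theta: gained ['C112S'] -> total ['C112S']

Answer: C112S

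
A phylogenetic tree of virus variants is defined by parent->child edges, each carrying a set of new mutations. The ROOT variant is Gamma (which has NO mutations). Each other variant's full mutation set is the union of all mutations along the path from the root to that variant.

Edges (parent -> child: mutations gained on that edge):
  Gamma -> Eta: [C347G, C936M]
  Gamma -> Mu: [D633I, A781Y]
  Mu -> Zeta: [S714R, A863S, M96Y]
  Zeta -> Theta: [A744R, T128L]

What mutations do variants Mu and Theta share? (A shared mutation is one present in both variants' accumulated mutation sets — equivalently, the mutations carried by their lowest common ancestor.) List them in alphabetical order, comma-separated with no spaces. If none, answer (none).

Accumulating mutations along path to Mu:
  At Gamma: gained [] -> total []
  At Mu: gained ['D633I', 'A781Y'] -> total ['A781Y', 'D633I']
Mutations(Mu) = ['A781Y', 'D633I']
Accumulating mutations along path to Theta:
  At Gamma: gained [] -> total []
  At Mu: gained ['D633I', 'A781Y'] -> total ['A781Y', 'D633I']
  At Zeta: gained ['S714R', 'A863S', 'M96Y'] -> total ['A781Y', 'A863S', 'D633I', 'M96Y', 'S714R']
  At Theta: gained ['A744R', 'T128L'] -> total ['A744R', 'A781Y', 'A863S', 'D633I', 'M96Y', 'S714R', 'T128L']
Mutations(Theta) = ['A744R', 'A781Y', 'A863S', 'D633I', 'M96Y', 'S714R', 'T128L']
Intersection: ['A781Y', 'D633I'] ∩ ['A744R', 'A781Y', 'A863S', 'D633I', 'M96Y', 'S714R', 'T128L'] = ['A781Y', 'D633I']

Answer: A781Y,D633I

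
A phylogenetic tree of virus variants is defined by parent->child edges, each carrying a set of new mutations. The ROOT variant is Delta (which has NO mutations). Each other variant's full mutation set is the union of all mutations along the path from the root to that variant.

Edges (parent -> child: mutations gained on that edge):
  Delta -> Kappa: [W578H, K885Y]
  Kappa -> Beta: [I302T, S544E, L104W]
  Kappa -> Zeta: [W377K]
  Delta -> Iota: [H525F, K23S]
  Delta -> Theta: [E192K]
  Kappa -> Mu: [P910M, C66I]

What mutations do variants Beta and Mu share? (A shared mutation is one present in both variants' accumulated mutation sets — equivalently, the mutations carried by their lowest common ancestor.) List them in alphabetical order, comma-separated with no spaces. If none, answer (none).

Answer: K885Y,W578H

Derivation:
Accumulating mutations along path to Beta:
  At Delta: gained [] -> total []
  At Kappa: gained ['W578H', 'K885Y'] -> total ['K885Y', 'W578H']
  At Beta: gained ['I302T', 'S544E', 'L104W'] -> total ['I302T', 'K885Y', 'L104W', 'S544E', 'W578H']
Mutations(Beta) = ['I302T', 'K885Y', 'L104W', 'S544E', 'W578H']
Accumulating mutations along path to Mu:
  At Delta: gained [] -> total []
  At Kappa: gained ['W578H', 'K885Y'] -> total ['K885Y', 'W578H']
  At Mu: gained ['P910M', 'C66I'] -> total ['C66I', 'K885Y', 'P910M', 'W578H']
Mutations(Mu) = ['C66I', 'K885Y', 'P910M', 'W578H']
Intersection: ['I302T', 'K885Y', 'L104W', 'S544E', 'W578H'] ∩ ['C66I', 'K885Y', 'P910M', 'W578H'] = ['K885Y', 'W578H']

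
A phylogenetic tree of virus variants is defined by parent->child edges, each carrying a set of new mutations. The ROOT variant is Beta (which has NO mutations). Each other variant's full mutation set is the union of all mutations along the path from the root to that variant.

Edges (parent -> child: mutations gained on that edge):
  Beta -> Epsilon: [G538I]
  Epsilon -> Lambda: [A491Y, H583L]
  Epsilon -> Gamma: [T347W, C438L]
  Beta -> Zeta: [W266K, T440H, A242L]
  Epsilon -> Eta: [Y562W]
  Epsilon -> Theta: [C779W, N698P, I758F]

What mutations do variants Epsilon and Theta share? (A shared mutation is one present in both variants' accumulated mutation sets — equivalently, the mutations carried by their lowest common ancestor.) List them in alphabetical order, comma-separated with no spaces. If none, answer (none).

Answer: G538I

Derivation:
Accumulating mutations along path to Epsilon:
  At Beta: gained [] -> total []
  At Epsilon: gained ['G538I'] -> total ['G538I']
Mutations(Epsilon) = ['G538I']
Accumulating mutations along path to Theta:
  At Beta: gained [] -> total []
  At Epsilon: gained ['G538I'] -> total ['G538I']
  At Theta: gained ['C779W', 'N698P', 'I758F'] -> total ['C779W', 'G538I', 'I758F', 'N698P']
Mutations(Theta) = ['C779W', 'G538I', 'I758F', 'N698P']
Intersection: ['G538I'] ∩ ['C779W', 'G538I', 'I758F', 'N698P'] = ['G538I']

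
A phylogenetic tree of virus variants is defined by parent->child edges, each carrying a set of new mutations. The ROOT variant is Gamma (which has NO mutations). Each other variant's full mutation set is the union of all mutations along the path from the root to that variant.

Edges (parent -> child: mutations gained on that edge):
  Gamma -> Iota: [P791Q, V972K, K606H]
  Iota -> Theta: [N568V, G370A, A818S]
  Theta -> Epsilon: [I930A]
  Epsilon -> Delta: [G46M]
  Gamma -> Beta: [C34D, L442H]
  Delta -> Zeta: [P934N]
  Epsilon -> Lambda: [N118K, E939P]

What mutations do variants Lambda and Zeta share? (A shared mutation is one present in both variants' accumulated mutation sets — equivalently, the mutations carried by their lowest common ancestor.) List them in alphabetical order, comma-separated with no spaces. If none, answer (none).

Answer: A818S,G370A,I930A,K606H,N568V,P791Q,V972K

Derivation:
Accumulating mutations along path to Lambda:
  At Gamma: gained [] -> total []
  At Iota: gained ['P791Q', 'V972K', 'K606H'] -> total ['K606H', 'P791Q', 'V972K']
  At Theta: gained ['N568V', 'G370A', 'A818S'] -> total ['A818S', 'G370A', 'K606H', 'N568V', 'P791Q', 'V972K']
  At Epsilon: gained ['I930A'] -> total ['A818S', 'G370A', 'I930A', 'K606H', 'N568V', 'P791Q', 'V972K']
  At Lambda: gained ['N118K', 'E939P'] -> total ['A818S', 'E939P', 'G370A', 'I930A', 'K606H', 'N118K', 'N568V', 'P791Q', 'V972K']
Mutations(Lambda) = ['A818S', 'E939P', 'G370A', 'I930A', 'K606H', 'N118K', 'N568V', 'P791Q', 'V972K']
Accumulating mutations along path to Zeta:
  At Gamma: gained [] -> total []
  At Iota: gained ['P791Q', 'V972K', 'K606H'] -> total ['K606H', 'P791Q', 'V972K']
  At Theta: gained ['N568V', 'G370A', 'A818S'] -> total ['A818S', 'G370A', 'K606H', 'N568V', 'P791Q', 'V972K']
  At Epsilon: gained ['I930A'] -> total ['A818S', 'G370A', 'I930A', 'K606H', 'N568V', 'P791Q', 'V972K']
  At Delta: gained ['G46M'] -> total ['A818S', 'G370A', 'G46M', 'I930A', 'K606H', 'N568V', 'P791Q', 'V972K']
  At Zeta: gained ['P934N'] -> total ['A818S', 'G370A', 'G46M', 'I930A', 'K606H', 'N568V', 'P791Q', 'P934N', 'V972K']
Mutations(Zeta) = ['A818S', 'G370A', 'G46M', 'I930A', 'K606H', 'N568V', 'P791Q', 'P934N', 'V972K']
Intersection: ['A818S', 'E939P', 'G370A', 'I930A', 'K606H', 'N118K', 'N568V', 'P791Q', 'V972K'] ∩ ['A818S', 'G370A', 'G46M', 'I930A', 'K606H', 'N568V', 'P791Q', 'P934N', 'V972K'] = ['A818S', 'G370A', 'I930A', 'K606H', 'N568V', 'P791Q', 'V972K']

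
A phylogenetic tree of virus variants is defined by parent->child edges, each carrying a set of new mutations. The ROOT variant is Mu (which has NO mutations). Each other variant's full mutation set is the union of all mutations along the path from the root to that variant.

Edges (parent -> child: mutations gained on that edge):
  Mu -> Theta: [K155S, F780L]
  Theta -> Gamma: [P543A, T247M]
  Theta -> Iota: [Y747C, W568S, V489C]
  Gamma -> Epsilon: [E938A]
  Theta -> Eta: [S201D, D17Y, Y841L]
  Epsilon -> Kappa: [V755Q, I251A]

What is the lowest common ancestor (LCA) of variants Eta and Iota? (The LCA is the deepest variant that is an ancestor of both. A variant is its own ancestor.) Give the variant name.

Answer: Theta

Derivation:
Path from root to Eta: Mu -> Theta -> Eta
  ancestors of Eta: {Mu, Theta, Eta}
Path from root to Iota: Mu -> Theta -> Iota
  ancestors of Iota: {Mu, Theta, Iota}
Common ancestors: {Mu, Theta}
Walk up from Iota: Iota (not in ancestors of Eta), Theta (in ancestors of Eta), Mu (in ancestors of Eta)
Deepest common ancestor (LCA) = Theta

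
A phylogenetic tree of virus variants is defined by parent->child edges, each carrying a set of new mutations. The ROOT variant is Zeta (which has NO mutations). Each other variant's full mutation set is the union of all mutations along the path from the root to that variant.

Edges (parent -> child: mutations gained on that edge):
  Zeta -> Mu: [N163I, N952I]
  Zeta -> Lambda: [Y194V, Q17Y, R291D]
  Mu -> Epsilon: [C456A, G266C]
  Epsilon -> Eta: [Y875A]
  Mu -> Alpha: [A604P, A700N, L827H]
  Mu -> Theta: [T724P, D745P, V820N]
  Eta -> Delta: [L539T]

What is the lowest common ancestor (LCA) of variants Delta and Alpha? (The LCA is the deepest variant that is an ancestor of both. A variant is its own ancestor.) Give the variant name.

Path from root to Delta: Zeta -> Mu -> Epsilon -> Eta -> Delta
  ancestors of Delta: {Zeta, Mu, Epsilon, Eta, Delta}
Path from root to Alpha: Zeta -> Mu -> Alpha
  ancestors of Alpha: {Zeta, Mu, Alpha}
Common ancestors: {Zeta, Mu}
Walk up from Alpha: Alpha (not in ancestors of Delta), Mu (in ancestors of Delta), Zeta (in ancestors of Delta)
Deepest common ancestor (LCA) = Mu

Answer: Mu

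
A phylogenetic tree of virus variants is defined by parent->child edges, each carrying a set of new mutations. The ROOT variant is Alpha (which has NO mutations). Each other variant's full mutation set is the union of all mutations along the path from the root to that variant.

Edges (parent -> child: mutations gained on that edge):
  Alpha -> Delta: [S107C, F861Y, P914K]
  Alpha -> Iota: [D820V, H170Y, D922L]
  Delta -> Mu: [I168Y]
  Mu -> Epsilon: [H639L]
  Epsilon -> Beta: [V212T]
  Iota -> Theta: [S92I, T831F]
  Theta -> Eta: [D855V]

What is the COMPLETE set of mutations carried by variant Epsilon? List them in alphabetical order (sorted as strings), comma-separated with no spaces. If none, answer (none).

Answer: F861Y,H639L,I168Y,P914K,S107C

Derivation:
At Alpha: gained [] -> total []
At Delta: gained ['S107C', 'F861Y', 'P914K'] -> total ['F861Y', 'P914K', 'S107C']
At Mu: gained ['I168Y'] -> total ['F861Y', 'I168Y', 'P914K', 'S107C']
At Epsilon: gained ['H639L'] -> total ['F861Y', 'H639L', 'I168Y', 'P914K', 'S107C']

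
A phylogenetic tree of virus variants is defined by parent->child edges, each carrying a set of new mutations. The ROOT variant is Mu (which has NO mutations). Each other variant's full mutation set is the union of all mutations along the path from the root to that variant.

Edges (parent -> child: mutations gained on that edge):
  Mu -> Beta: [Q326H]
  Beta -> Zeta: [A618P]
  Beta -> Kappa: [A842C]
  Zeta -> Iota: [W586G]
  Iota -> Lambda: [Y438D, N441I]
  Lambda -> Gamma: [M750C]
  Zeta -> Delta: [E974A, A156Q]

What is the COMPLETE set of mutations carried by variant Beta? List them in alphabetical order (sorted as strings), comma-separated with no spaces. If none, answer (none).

At Mu: gained [] -> total []
At Beta: gained ['Q326H'] -> total ['Q326H']

Answer: Q326H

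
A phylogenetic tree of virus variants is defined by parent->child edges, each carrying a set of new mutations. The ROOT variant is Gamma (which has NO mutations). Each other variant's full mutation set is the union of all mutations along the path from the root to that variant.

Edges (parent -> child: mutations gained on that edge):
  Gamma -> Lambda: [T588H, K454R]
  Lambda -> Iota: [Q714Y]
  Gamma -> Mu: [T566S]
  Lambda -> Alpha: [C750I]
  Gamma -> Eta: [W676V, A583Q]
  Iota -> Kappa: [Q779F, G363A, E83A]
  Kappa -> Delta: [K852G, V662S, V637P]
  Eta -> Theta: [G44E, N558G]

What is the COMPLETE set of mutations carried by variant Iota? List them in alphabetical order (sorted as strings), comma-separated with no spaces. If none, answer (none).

Answer: K454R,Q714Y,T588H

Derivation:
At Gamma: gained [] -> total []
At Lambda: gained ['T588H', 'K454R'] -> total ['K454R', 'T588H']
At Iota: gained ['Q714Y'] -> total ['K454R', 'Q714Y', 'T588H']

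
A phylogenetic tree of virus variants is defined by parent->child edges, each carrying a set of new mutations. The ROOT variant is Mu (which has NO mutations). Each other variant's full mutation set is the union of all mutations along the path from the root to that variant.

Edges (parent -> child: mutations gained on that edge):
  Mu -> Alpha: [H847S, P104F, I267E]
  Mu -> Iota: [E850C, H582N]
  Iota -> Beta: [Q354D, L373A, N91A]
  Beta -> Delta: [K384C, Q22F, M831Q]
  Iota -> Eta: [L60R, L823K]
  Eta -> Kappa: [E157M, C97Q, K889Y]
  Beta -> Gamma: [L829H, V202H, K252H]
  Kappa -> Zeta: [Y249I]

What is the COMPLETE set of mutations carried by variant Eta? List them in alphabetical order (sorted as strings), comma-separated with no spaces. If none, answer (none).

Answer: E850C,H582N,L60R,L823K

Derivation:
At Mu: gained [] -> total []
At Iota: gained ['E850C', 'H582N'] -> total ['E850C', 'H582N']
At Eta: gained ['L60R', 'L823K'] -> total ['E850C', 'H582N', 'L60R', 'L823K']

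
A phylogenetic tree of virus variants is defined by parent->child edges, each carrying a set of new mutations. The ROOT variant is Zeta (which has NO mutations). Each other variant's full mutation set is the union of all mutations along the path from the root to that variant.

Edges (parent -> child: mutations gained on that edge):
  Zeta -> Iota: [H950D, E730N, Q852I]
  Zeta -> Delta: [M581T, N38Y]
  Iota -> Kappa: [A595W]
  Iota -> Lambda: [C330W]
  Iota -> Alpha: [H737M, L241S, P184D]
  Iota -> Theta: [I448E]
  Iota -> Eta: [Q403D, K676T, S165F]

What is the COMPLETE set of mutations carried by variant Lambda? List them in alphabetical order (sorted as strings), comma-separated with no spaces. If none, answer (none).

Answer: C330W,E730N,H950D,Q852I

Derivation:
At Zeta: gained [] -> total []
At Iota: gained ['H950D', 'E730N', 'Q852I'] -> total ['E730N', 'H950D', 'Q852I']
At Lambda: gained ['C330W'] -> total ['C330W', 'E730N', 'H950D', 'Q852I']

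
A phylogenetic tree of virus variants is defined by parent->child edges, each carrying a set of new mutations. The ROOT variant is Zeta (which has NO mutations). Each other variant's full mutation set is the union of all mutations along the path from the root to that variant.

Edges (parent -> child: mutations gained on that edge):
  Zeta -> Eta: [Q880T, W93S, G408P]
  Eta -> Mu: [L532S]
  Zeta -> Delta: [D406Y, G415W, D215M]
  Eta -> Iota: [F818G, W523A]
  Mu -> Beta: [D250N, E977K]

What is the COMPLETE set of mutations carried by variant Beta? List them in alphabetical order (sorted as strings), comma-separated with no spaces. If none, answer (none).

At Zeta: gained [] -> total []
At Eta: gained ['Q880T', 'W93S', 'G408P'] -> total ['G408P', 'Q880T', 'W93S']
At Mu: gained ['L532S'] -> total ['G408P', 'L532S', 'Q880T', 'W93S']
At Beta: gained ['D250N', 'E977K'] -> total ['D250N', 'E977K', 'G408P', 'L532S', 'Q880T', 'W93S']

Answer: D250N,E977K,G408P,L532S,Q880T,W93S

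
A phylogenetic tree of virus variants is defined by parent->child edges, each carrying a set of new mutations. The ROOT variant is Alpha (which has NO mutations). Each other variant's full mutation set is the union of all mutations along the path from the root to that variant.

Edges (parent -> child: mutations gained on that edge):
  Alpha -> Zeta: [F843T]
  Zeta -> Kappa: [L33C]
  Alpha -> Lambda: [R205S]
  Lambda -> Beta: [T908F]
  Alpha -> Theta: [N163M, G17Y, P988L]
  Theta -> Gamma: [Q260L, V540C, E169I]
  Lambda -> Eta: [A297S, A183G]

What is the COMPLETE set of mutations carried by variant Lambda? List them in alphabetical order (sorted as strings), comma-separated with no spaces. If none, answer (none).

Answer: R205S

Derivation:
At Alpha: gained [] -> total []
At Lambda: gained ['R205S'] -> total ['R205S']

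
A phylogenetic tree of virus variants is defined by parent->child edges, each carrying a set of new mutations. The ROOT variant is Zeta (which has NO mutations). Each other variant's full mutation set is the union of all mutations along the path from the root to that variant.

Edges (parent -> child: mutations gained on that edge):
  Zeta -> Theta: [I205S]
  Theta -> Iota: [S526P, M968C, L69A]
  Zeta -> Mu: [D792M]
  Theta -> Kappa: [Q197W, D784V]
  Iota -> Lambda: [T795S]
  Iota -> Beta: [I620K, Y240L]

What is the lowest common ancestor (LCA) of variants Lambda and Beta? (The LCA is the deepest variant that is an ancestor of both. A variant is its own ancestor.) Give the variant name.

Answer: Iota

Derivation:
Path from root to Lambda: Zeta -> Theta -> Iota -> Lambda
  ancestors of Lambda: {Zeta, Theta, Iota, Lambda}
Path from root to Beta: Zeta -> Theta -> Iota -> Beta
  ancestors of Beta: {Zeta, Theta, Iota, Beta}
Common ancestors: {Zeta, Theta, Iota}
Walk up from Beta: Beta (not in ancestors of Lambda), Iota (in ancestors of Lambda), Theta (in ancestors of Lambda), Zeta (in ancestors of Lambda)
Deepest common ancestor (LCA) = Iota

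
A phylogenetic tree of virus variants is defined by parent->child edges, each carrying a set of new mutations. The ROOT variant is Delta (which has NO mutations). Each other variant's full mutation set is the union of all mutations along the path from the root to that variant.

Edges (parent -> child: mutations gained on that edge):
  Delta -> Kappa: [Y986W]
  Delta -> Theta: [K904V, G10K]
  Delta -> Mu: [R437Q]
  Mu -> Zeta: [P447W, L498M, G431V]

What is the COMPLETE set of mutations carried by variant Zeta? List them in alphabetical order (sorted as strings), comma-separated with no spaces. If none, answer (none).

Answer: G431V,L498M,P447W,R437Q

Derivation:
At Delta: gained [] -> total []
At Mu: gained ['R437Q'] -> total ['R437Q']
At Zeta: gained ['P447W', 'L498M', 'G431V'] -> total ['G431V', 'L498M', 'P447W', 'R437Q']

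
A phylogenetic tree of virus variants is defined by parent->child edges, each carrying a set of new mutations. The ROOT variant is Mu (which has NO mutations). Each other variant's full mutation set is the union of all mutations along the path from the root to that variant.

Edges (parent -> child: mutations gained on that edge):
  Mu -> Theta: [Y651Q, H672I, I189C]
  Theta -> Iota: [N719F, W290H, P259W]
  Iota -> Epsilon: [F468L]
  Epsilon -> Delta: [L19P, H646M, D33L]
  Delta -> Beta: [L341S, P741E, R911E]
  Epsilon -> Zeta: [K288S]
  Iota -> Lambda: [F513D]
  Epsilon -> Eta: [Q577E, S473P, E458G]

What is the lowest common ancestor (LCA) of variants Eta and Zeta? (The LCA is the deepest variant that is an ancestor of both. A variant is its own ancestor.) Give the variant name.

Path from root to Eta: Mu -> Theta -> Iota -> Epsilon -> Eta
  ancestors of Eta: {Mu, Theta, Iota, Epsilon, Eta}
Path from root to Zeta: Mu -> Theta -> Iota -> Epsilon -> Zeta
  ancestors of Zeta: {Mu, Theta, Iota, Epsilon, Zeta}
Common ancestors: {Mu, Theta, Iota, Epsilon}
Walk up from Zeta: Zeta (not in ancestors of Eta), Epsilon (in ancestors of Eta), Iota (in ancestors of Eta), Theta (in ancestors of Eta), Mu (in ancestors of Eta)
Deepest common ancestor (LCA) = Epsilon

Answer: Epsilon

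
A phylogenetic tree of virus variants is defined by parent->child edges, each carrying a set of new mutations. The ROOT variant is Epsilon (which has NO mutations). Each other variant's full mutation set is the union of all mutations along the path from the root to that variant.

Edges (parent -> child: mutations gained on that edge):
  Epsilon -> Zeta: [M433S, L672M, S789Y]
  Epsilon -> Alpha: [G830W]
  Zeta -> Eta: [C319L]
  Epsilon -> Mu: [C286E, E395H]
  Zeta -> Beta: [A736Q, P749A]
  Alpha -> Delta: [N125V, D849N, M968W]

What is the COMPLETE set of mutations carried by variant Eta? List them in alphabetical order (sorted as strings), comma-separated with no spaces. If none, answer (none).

Answer: C319L,L672M,M433S,S789Y

Derivation:
At Epsilon: gained [] -> total []
At Zeta: gained ['M433S', 'L672M', 'S789Y'] -> total ['L672M', 'M433S', 'S789Y']
At Eta: gained ['C319L'] -> total ['C319L', 'L672M', 'M433S', 'S789Y']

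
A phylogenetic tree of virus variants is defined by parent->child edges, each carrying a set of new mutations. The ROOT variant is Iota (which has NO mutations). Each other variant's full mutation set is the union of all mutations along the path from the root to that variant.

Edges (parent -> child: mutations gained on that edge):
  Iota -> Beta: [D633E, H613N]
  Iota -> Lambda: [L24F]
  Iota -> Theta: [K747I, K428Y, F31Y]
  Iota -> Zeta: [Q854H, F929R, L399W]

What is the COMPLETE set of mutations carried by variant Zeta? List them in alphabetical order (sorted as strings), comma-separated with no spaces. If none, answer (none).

Answer: F929R,L399W,Q854H

Derivation:
At Iota: gained [] -> total []
At Zeta: gained ['Q854H', 'F929R', 'L399W'] -> total ['F929R', 'L399W', 'Q854H']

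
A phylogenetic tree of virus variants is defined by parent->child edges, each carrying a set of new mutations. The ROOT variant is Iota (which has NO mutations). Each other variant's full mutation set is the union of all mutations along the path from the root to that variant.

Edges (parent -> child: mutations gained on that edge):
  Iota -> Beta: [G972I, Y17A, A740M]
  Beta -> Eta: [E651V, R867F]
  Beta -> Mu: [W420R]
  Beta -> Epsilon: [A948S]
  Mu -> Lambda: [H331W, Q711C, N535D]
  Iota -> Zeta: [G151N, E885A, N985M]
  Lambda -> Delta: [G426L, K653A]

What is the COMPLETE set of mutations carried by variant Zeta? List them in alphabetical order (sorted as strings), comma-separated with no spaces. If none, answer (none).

At Iota: gained [] -> total []
At Zeta: gained ['G151N', 'E885A', 'N985M'] -> total ['E885A', 'G151N', 'N985M']

Answer: E885A,G151N,N985M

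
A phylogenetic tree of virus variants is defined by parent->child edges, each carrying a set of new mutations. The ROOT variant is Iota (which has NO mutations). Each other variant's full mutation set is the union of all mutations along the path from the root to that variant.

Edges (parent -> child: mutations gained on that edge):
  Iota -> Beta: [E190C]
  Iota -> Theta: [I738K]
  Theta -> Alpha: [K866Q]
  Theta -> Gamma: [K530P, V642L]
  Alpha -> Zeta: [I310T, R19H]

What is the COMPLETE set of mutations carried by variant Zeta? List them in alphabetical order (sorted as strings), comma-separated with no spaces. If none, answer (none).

At Iota: gained [] -> total []
At Theta: gained ['I738K'] -> total ['I738K']
At Alpha: gained ['K866Q'] -> total ['I738K', 'K866Q']
At Zeta: gained ['I310T', 'R19H'] -> total ['I310T', 'I738K', 'K866Q', 'R19H']

Answer: I310T,I738K,K866Q,R19H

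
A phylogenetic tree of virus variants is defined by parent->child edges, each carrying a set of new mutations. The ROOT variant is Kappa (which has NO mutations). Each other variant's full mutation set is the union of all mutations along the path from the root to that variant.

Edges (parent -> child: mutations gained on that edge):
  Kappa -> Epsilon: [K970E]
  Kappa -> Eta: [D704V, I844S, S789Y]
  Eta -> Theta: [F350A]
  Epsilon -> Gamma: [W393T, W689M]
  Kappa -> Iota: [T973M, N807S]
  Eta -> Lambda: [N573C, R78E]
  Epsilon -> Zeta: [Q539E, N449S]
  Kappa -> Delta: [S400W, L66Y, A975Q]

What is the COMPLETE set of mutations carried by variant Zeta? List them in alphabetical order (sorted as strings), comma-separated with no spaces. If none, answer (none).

At Kappa: gained [] -> total []
At Epsilon: gained ['K970E'] -> total ['K970E']
At Zeta: gained ['Q539E', 'N449S'] -> total ['K970E', 'N449S', 'Q539E']

Answer: K970E,N449S,Q539E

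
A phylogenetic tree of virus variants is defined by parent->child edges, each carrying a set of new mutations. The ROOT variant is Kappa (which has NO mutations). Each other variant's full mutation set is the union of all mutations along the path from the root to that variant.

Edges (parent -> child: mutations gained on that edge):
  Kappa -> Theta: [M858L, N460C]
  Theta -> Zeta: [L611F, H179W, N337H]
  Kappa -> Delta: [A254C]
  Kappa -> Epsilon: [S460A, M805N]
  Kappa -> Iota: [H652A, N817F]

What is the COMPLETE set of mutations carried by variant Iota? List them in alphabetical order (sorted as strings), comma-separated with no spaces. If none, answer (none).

Answer: H652A,N817F

Derivation:
At Kappa: gained [] -> total []
At Iota: gained ['H652A', 'N817F'] -> total ['H652A', 'N817F']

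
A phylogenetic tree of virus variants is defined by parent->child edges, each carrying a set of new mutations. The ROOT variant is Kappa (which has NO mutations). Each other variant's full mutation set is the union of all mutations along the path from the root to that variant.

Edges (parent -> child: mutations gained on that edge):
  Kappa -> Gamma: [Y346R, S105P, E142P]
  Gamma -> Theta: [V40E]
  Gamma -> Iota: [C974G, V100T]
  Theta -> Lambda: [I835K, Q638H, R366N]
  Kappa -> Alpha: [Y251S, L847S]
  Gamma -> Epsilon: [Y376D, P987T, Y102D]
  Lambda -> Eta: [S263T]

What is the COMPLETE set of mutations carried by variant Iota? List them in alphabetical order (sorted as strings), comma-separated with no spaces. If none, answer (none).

At Kappa: gained [] -> total []
At Gamma: gained ['Y346R', 'S105P', 'E142P'] -> total ['E142P', 'S105P', 'Y346R']
At Iota: gained ['C974G', 'V100T'] -> total ['C974G', 'E142P', 'S105P', 'V100T', 'Y346R']

Answer: C974G,E142P,S105P,V100T,Y346R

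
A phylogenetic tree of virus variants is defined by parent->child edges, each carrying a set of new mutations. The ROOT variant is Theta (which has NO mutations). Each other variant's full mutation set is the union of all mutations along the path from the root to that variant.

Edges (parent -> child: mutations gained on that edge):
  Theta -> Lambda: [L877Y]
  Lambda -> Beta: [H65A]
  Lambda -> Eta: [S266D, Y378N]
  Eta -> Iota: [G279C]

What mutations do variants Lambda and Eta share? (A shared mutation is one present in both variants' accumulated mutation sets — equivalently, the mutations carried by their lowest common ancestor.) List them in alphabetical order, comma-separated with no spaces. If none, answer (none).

Answer: L877Y

Derivation:
Accumulating mutations along path to Lambda:
  At Theta: gained [] -> total []
  At Lambda: gained ['L877Y'] -> total ['L877Y']
Mutations(Lambda) = ['L877Y']
Accumulating mutations along path to Eta:
  At Theta: gained [] -> total []
  At Lambda: gained ['L877Y'] -> total ['L877Y']
  At Eta: gained ['S266D', 'Y378N'] -> total ['L877Y', 'S266D', 'Y378N']
Mutations(Eta) = ['L877Y', 'S266D', 'Y378N']
Intersection: ['L877Y'] ∩ ['L877Y', 'S266D', 'Y378N'] = ['L877Y']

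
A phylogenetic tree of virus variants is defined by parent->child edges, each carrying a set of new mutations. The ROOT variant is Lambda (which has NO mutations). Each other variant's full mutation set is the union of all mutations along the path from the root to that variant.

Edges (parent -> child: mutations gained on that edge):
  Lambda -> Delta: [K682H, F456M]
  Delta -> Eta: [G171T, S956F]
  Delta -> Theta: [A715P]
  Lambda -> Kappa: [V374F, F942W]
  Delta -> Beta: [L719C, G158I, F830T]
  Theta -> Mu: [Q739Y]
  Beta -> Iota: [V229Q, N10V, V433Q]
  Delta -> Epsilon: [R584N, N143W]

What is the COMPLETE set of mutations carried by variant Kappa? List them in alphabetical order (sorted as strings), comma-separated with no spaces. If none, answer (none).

At Lambda: gained [] -> total []
At Kappa: gained ['V374F', 'F942W'] -> total ['F942W', 'V374F']

Answer: F942W,V374F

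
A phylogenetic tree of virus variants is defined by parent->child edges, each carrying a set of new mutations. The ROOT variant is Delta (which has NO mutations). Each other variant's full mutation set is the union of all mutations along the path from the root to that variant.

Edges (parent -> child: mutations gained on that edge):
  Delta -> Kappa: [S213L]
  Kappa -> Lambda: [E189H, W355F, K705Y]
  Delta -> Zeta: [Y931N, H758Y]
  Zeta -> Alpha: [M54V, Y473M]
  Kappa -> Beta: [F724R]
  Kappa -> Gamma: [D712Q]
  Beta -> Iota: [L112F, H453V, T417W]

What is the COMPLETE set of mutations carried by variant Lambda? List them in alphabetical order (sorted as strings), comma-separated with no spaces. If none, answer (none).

At Delta: gained [] -> total []
At Kappa: gained ['S213L'] -> total ['S213L']
At Lambda: gained ['E189H', 'W355F', 'K705Y'] -> total ['E189H', 'K705Y', 'S213L', 'W355F']

Answer: E189H,K705Y,S213L,W355F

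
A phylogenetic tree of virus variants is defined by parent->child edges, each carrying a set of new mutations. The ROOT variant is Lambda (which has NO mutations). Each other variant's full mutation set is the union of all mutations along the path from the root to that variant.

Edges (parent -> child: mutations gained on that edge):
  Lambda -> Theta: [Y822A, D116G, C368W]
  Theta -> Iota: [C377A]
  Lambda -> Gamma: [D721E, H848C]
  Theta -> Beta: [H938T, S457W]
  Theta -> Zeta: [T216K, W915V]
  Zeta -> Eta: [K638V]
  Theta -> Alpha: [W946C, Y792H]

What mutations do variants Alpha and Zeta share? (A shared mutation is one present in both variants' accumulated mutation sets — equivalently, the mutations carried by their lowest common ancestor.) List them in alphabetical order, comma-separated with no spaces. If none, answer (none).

Accumulating mutations along path to Alpha:
  At Lambda: gained [] -> total []
  At Theta: gained ['Y822A', 'D116G', 'C368W'] -> total ['C368W', 'D116G', 'Y822A']
  At Alpha: gained ['W946C', 'Y792H'] -> total ['C368W', 'D116G', 'W946C', 'Y792H', 'Y822A']
Mutations(Alpha) = ['C368W', 'D116G', 'W946C', 'Y792H', 'Y822A']
Accumulating mutations along path to Zeta:
  At Lambda: gained [] -> total []
  At Theta: gained ['Y822A', 'D116G', 'C368W'] -> total ['C368W', 'D116G', 'Y822A']
  At Zeta: gained ['T216K', 'W915V'] -> total ['C368W', 'D116G', 'T216K', 'W915V', 'Y822A']
Mutations(Zeta) = ['C368W', 'D116G', 'T216K', 'W915V', 'Y822A']
Intersection: ['C368W', 'D116G', 'W946C', 'Y792H', 'Y822A'] ∩ ['C368W', 'D116G', 'T216K', 'W915V', 'Y822A'] = ['C368W', 'D116G', 'Y822A']

Answer: C368W,D116G,Y822A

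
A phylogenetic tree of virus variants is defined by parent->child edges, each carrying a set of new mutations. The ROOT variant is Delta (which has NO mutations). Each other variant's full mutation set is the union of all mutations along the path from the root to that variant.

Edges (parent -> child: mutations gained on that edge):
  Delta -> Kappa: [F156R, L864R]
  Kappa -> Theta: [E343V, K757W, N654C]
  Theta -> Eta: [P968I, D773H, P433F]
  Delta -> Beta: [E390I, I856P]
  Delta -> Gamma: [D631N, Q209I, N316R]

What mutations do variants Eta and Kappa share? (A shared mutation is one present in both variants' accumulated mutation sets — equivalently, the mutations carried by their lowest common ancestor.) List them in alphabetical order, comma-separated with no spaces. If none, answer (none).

Answer: F156R,L864R

Derivation:
Accumulating mutations along path to Eta:
  At Delta: gained [] -> total []
  At Kappa: gained ['F156R', 'L864R'] -> total ['F156R', 'L864R']
  At Theta: gained ['E343V', 'K757W', 'N654C'] -> total ['E343V', 'F156R', 'K757W', 'L864R', 'N654C']
  At Eta: gained ['P968I', 'D773H', 'P433F'] -> total ['D773H', 'E343V', 'F156R', 'K757W', 'L864R', 'N654C', 'P433F', 'P968I']
Mutations(Eta) = ['D773H', 'E343V', 'F156R', 'K757W', 'L864R', 'N654C', 'P433F', 'P968I']
Accumulating mutations along path to Kappa:
  At Delta: gained [] -> total []
  At Kappa: gained ['F156R', 'L864R'] -> total ['F156R', 'L864R']
Mutations(Kappa) = ['F156R', 'L864R']
Intersection: ['D773H', 'E343V', 'F156R', 'K757W', 'L864R', 'N654C', 'P433F', 'P968I'] ∩ ['F156R', 'L864R'] = ['F156R', 'L864R']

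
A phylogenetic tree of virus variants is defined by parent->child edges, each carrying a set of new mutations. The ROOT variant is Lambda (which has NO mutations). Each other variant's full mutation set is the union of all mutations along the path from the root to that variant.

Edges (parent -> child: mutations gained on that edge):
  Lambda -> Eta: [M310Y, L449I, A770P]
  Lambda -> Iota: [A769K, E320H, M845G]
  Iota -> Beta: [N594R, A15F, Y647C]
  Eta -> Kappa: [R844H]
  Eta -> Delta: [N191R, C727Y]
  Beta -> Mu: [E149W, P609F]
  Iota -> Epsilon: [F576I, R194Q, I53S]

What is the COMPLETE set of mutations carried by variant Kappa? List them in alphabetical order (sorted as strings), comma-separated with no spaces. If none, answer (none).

Answer: A770P,L449I,M310Y,R844H

Derivation:
At Lambda: gained [] -> total []
At Eta: gained ['M310Y', 'L449I', 'A770P'] -> total ['A770P', 'L449I', 'M310Y']
At Kappa: gained ['R844H'] -> total ['A770P', 'L449I', 'M310Y', 'R844H']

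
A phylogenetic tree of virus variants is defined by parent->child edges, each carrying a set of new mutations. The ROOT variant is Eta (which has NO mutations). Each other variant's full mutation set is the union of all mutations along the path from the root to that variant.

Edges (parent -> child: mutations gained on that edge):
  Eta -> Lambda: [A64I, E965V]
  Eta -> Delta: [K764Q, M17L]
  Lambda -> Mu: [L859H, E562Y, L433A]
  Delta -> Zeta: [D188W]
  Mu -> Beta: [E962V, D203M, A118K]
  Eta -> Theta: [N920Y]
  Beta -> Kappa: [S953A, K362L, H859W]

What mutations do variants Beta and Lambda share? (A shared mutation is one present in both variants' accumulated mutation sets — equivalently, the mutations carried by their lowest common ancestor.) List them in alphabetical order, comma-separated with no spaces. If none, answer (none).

Answer: A64I,E965V

Derivation:
Accumulating mutations along path to Beta:
  At Eta: gained [] -> total []
  At Lambda: gained ['A64I', 'E965V'] -> total ['A64I', 'E965V']
  At Mu: gained ['L859H', 'E562Y', 'L433A'] -> total ['A64I', 'E562Y', 'E965V', 'L433A', 'L859H']
  At Beta: gained ['E962V', 'D203M', 'A118K'] -> total ['A118K', 'A64I', 'D203M', 'E562Y', 'E962V', 'E965V', 'L433A', 'L859H']
Mutations(Beta) = ['A118K', 'A64I', 'D203M', 'E562Y', 'E962V', 'E965V', 'L433A', 'L859H']
Accumulating mutations along path to Lambda:
  At Eta: gained [] -> total []
  At Lambda: gained ['A64I', 'E965V'] -> total ['A64I', 'E965V']
Mutations(Lambda) = ['A64I', 'E965V']
Intersection: ['A118K', 'A64I', 'D203M', 'E562Y', 'E962V', 'E965V', 'L433A', 'L859H'] ∩ ['A64I', 'E965V'] = ['A64I', 'E965V']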